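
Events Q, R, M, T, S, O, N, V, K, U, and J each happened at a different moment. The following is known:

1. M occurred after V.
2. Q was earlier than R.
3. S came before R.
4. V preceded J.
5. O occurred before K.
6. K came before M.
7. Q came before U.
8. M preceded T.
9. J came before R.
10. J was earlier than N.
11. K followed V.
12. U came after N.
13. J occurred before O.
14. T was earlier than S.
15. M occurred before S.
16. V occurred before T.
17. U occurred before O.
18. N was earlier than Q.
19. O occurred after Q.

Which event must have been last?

R

Every other event has a chain of constraints placing it before R, so R is last.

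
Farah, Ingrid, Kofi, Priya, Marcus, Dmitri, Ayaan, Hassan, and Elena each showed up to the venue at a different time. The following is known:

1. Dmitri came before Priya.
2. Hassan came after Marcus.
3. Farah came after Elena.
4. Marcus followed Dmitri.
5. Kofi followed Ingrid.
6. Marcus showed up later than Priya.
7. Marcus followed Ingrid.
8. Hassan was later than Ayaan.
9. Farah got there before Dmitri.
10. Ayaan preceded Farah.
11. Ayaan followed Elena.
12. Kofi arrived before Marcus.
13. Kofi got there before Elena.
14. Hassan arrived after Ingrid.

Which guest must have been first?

Ingrid has a chain of constraints placing them before every other guest, so Ingrid must be first.

Ingrid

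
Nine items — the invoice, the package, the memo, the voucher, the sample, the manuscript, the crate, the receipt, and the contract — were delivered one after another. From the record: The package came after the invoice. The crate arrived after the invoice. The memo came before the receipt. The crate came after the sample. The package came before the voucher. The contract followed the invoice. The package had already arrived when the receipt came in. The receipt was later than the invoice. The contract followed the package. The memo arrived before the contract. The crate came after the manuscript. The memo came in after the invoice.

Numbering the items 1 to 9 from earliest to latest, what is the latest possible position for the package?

6

The package must come before the contract, the receipt, and the voucher — 3 items forced after it.
Everything else can be placed before the package in some valid order, so the package can sit as late as position 9 − 3 = 6.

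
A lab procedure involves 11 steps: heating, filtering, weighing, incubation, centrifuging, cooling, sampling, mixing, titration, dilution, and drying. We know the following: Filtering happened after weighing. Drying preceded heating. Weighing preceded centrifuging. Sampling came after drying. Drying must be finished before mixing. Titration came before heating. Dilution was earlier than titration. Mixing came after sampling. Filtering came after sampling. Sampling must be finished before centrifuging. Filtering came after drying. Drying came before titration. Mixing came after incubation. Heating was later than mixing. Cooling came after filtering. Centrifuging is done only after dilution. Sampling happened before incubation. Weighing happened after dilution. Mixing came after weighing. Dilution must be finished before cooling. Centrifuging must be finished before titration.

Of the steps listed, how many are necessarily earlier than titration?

5

Directly stated before titration: centrifuging, dilution, and drying.
Sampling reaches titration via sampling → centrifuging → titration.
Weighing reaches titration via weighing → centrifuging → titration.
No chain forces heating (or any of the others) ahead of titration.
That's centrifuging, dilution, drying, sampling, and weighing — 5 in all.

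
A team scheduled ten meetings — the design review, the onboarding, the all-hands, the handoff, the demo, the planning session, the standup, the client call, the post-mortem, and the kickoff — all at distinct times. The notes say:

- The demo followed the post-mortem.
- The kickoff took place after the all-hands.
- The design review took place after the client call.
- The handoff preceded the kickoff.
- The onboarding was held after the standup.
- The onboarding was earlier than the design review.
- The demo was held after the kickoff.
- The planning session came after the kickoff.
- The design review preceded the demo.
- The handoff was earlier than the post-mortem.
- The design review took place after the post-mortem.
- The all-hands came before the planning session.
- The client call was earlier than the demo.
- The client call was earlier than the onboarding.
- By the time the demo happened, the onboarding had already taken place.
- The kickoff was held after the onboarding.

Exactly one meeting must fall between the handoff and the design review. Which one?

the post-mortem

Tracing the constraints gives the handoff → the post-mortem → the design review, so the post-mortem sits after the handoff and before the design review.
No other meeting is forced both after the handoff and before the design review.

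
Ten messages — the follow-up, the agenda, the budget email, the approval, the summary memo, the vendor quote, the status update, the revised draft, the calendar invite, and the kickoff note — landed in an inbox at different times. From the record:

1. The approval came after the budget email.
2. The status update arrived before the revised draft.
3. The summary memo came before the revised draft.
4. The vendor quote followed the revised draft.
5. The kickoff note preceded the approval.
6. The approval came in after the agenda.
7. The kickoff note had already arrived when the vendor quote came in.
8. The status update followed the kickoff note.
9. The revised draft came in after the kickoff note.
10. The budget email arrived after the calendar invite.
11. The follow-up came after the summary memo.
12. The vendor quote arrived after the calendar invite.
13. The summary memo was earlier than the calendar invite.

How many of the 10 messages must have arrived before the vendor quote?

5

Directly stated before the vendor quote: the calendar invite, the kickoff note, and the revised draft.
The status update reaches the vendor quote via the status update → the revised draft → the vendor quote.
The summary memo reaches the vendor quote via the summary memo → the calendar invite → the vendor quote.
No chain forces the follow-up (or any of the others) ahead of the vendor quote.
That's the calendar invite, the kickoff note, the revised draft, the status update, and the summary memo — 5 in all.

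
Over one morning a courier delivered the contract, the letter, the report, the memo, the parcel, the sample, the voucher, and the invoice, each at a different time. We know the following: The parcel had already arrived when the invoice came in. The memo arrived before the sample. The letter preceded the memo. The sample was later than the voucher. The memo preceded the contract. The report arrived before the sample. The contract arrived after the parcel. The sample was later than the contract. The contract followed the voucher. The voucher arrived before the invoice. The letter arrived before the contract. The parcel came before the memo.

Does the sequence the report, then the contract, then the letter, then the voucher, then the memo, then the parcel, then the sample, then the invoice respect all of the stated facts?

The constraints require the parcel before the contract, but in the proposed sequence the contract appears ahead of the parcel. That one violation is enough.

no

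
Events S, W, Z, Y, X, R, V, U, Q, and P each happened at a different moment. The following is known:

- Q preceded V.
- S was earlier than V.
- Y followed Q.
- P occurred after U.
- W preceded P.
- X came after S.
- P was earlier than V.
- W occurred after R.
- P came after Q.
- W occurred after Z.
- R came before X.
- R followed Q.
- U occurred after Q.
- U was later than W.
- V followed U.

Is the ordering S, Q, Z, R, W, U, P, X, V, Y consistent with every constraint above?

yes

Check each stated constraint against the proposed order — e.g. S is ahead of V; Q is ahead of Y. Every pair is in the required order; nothing is violated.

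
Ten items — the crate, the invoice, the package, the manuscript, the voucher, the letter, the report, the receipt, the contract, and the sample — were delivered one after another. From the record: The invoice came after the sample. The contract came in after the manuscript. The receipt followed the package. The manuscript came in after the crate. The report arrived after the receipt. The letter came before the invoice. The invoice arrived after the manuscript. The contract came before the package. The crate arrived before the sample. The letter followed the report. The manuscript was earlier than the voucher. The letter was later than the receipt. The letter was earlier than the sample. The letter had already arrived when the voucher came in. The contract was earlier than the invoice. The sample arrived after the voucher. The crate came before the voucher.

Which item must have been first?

the crate

The crate has a chain of constraints placing it before every other item, so the crate must be first.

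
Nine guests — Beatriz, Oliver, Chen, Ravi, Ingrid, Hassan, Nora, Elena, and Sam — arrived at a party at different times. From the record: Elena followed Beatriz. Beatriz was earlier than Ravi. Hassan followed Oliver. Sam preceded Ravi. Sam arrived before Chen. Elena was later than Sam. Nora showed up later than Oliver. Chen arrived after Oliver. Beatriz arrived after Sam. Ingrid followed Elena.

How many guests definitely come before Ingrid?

Directly stated before Ingrid: Elena.
Beatriz reaches Ingrid via Beatriz → Elena → Ingrid.
Sam reaches Ingrid via Sam → Elena → Ingrid.
That's Beatriz, Elena, and Sam — 3 in all.

3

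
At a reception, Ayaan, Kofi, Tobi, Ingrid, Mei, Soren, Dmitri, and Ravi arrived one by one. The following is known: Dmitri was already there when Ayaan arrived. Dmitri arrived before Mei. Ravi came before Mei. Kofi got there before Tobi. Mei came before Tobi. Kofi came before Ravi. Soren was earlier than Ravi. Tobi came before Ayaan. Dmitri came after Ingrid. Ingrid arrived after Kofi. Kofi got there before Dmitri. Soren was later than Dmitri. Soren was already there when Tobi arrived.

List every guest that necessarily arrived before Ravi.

Directly stated before Ravi: Kofi and Soren.
Dmitri reaches Ravi via Dmitri → Soren → Ravi.
Ingrid reaches Ravi via Ingrid → Dmitri → Soren → Ravi.
No chain forces Ayaan (or any of the others) ahead of Ravi.

Dmitri, Ingrid, Kofi, Soren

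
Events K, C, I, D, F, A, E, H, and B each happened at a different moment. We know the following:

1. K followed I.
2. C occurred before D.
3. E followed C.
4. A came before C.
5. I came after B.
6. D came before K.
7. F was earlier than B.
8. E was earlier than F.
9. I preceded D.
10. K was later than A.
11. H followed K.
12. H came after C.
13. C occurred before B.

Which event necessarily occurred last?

Every other event has a chain of constraints placing it before H, so H is last.

H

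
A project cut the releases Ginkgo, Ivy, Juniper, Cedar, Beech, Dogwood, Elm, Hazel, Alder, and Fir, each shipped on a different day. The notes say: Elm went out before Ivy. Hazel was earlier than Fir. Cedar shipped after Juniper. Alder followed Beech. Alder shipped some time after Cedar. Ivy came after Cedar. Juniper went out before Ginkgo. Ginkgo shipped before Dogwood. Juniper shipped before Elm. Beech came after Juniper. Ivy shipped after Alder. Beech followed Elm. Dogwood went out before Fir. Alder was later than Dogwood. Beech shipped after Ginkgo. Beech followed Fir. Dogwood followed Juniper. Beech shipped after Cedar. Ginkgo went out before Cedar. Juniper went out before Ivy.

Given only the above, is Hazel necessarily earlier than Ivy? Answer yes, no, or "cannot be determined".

yes

Chain the constraints: Hazel → Fir → Beech → Alder → Ivy. Each link is directly stated, so Hazel comes before Ivy.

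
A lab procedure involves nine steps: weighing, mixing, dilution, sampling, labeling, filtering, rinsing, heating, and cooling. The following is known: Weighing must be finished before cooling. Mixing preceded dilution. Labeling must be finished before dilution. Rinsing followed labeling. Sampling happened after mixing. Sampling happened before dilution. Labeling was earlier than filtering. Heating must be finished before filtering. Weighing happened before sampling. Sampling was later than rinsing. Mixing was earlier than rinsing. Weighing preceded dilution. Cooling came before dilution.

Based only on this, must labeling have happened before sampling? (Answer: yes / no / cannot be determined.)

yes

Chain the constraints: labeling → rinsing → sampling. Each link is directly stated, so labeling comes before sampling.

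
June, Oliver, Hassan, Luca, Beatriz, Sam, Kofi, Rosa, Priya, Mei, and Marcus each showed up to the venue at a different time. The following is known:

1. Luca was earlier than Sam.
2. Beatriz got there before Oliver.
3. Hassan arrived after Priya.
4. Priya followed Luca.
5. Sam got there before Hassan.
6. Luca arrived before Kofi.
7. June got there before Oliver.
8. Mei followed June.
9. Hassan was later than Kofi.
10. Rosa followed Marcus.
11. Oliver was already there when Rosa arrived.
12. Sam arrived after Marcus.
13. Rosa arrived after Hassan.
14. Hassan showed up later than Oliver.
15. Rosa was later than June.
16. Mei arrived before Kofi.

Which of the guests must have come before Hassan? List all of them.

Beatriz, June, Kofi, Luca, Marcus, Mei, Oliver, Priya, Sam

Directly stated before Hassan: Kofi, Oliver, Priya, and Sam.
Beatriz reaches Hassan via Beatriz → Oliver → Hassan.
June reaches Hassan via June → Oliver → Hassan.
Luca reaches Hassan via Luca → Priya → Hassan.
Likewise Marcus and Mei each reach Hassan by chaining the stated constraints.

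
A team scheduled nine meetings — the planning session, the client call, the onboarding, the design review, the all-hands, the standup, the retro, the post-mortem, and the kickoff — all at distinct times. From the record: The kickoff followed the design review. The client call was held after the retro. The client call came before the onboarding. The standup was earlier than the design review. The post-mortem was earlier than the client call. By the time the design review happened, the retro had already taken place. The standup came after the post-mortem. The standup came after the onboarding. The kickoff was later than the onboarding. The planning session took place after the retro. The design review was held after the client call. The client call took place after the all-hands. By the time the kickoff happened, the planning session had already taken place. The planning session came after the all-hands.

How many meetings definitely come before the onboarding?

4

Directly stated before the onboarding: the client call.
The all-hands reaches the onboarding via the all-hands → the client call → the onboarding.
The post-mortem reaches the onboarding via the post-mortem → the client call → the onboarding.
The retro reaches the onboarding via the retro → the client call → the onboarding.
That's the all-hands, the client call, the post-mortem, and the retro — 4 in all.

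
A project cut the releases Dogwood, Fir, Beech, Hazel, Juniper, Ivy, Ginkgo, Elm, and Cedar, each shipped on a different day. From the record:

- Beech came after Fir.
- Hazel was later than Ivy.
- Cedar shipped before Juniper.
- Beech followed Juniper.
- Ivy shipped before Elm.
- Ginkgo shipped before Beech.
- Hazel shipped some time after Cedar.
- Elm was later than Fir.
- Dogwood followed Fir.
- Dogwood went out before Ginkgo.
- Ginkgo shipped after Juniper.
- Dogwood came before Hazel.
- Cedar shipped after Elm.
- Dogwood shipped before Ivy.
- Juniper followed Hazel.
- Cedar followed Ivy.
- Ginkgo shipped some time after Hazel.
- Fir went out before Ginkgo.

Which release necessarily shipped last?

Every other release has a chain of constraints placing it before Beech, so Beech is last.

Beech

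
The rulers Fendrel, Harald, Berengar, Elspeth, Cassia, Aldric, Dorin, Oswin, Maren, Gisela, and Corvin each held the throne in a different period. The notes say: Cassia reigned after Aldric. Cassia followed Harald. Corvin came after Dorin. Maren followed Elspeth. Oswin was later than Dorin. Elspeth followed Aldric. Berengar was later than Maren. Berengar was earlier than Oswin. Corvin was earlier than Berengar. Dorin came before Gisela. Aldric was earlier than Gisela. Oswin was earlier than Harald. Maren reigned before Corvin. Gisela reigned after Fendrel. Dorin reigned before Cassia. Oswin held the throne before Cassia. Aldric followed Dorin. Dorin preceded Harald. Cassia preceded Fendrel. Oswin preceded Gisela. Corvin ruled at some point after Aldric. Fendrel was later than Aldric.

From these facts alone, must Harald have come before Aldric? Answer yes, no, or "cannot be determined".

no

Tracing the constraints gives Aldric → Corvin → Berengar → Oswin → Harald, so Aldric must come before Harald.
That means Harald cannot be before Aldric.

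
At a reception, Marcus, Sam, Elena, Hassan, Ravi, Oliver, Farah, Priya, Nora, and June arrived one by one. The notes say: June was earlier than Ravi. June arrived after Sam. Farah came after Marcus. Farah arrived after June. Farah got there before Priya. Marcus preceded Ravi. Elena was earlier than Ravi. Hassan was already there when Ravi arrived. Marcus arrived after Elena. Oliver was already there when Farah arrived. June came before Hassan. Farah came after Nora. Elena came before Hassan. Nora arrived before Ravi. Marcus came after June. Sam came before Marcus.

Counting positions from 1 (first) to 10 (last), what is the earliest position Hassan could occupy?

Elena, June, and Sam must all come before Hassan — 3 forced predecessors.
Nothing else is forced ahead of Hassan, so their earliest slot is position 3 + 1 = 4.

4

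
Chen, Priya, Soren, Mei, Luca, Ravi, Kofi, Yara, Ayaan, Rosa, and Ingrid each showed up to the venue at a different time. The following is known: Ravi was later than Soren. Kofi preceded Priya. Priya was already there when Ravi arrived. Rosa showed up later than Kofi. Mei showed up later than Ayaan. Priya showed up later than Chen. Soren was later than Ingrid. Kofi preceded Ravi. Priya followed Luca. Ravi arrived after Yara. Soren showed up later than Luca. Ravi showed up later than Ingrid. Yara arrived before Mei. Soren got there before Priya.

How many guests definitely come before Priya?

Directly stated before Priya: Chen, Kofi, Luca, and Soren.
Ingrid reaches Priya via Ingrid → Soren → Priya.
No chain forces Ravi (or any of the others) ahead of Priya.
That's Chen, Ingrid, Kofi, Luca, and Soren — 5 in all.

5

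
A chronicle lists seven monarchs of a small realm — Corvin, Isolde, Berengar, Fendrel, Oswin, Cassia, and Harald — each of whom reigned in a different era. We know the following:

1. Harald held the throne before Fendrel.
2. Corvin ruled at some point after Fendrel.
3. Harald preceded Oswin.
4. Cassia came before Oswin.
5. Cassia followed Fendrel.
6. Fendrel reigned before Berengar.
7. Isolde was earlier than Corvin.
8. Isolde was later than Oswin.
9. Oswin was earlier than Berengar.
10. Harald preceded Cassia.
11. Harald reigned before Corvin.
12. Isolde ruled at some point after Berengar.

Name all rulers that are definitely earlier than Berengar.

Directly stated before Berengar: Fendrel and Oswin.
Cassia reaches Berengar via Cassia → Oswin → Berengar.
Harald reaches Berengar via Harald → Oswin → Berengar.
No chain forces Isolde (or any of the others) ahead of Berengar.

Cassia, Fendrel, Harald, Oswin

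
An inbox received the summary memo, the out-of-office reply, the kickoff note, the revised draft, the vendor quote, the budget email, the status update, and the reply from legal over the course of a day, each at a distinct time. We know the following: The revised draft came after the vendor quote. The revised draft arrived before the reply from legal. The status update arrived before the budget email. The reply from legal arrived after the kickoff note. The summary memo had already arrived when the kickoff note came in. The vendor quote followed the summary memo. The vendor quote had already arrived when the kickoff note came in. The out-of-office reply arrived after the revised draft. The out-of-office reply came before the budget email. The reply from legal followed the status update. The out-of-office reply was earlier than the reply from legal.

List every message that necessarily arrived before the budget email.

the out-of-office reply, the revised draft, the status update, the summary memo, the vendor quote

Directly stated before the budget email: the out-of-office reply and the status update.
The revised draft reaches the budget email via the revised draft → the out-of-office reply → the budget email.
The summary memo reaches the budget email via the summary memo → the vendor quote → the revised draft → the out-of-office reply → the budget email.
The vendor quote reaches the budget email via the vendor quote → the revised draft → the out-of-office reply → the budget email.
No chain forces the kickoff note (or any of the others) ahead of the budget email.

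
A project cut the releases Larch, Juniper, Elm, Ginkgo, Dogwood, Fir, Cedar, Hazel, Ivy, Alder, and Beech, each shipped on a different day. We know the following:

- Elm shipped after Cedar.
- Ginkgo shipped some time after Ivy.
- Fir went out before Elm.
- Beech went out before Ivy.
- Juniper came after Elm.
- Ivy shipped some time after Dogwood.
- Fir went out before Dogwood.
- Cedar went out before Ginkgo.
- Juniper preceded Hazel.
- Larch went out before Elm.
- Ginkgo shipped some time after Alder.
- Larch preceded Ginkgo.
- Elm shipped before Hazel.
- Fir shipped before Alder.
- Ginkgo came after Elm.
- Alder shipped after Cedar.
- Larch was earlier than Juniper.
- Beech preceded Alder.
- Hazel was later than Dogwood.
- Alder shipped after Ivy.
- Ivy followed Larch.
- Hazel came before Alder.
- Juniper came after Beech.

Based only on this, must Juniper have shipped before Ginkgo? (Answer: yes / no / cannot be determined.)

yes

Chain the constraints: Juniper → Hazel → Alder → Ginkgo. Each link is directly stated, so Juniper comes before Ginkgo.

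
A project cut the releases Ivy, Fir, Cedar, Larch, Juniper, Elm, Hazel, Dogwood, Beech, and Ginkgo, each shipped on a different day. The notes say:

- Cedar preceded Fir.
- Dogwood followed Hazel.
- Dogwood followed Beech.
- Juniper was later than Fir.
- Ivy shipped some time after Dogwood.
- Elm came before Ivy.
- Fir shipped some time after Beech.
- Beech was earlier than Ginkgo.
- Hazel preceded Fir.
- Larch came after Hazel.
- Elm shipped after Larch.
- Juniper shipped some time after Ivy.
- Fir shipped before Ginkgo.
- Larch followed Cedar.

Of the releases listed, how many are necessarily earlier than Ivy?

6

Directly stated before Ivy: Dogwood and Elm.
Beech reaches Ivy via Beech → Dogwood → Ivy.
Cedar reaches Ivy via Cedar → Larch → Elm → Ivy.
Hazel reaches Ivy via Hazel → Dogwood → Ivy.
Likewise Larch reaches Ivy by chaining the stated constraints.
That's Beech, Cedar, Dogwood, Elm, Hazel, and Larch — 6 in all.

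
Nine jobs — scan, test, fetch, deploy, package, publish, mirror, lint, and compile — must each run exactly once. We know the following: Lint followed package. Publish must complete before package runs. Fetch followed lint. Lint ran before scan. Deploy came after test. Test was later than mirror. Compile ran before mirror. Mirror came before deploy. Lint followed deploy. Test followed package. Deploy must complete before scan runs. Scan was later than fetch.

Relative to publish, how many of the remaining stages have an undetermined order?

2

Forced after publish: deploy, fetch, lint, package, scan, and test.
That leaves compile and mirror with no forced order relative to publish — 2.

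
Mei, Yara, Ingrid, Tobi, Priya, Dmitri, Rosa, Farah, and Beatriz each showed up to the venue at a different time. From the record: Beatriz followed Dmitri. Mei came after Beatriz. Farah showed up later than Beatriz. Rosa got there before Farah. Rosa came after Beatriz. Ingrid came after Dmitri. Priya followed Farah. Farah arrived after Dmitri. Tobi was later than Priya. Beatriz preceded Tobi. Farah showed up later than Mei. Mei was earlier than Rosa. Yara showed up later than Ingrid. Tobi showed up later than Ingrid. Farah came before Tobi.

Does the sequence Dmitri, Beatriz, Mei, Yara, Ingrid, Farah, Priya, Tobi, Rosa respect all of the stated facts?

The constraints require Ingrid before Yara, but in the proposed sequence Yara appears ahead of Ingrid. That one violation is enough.

no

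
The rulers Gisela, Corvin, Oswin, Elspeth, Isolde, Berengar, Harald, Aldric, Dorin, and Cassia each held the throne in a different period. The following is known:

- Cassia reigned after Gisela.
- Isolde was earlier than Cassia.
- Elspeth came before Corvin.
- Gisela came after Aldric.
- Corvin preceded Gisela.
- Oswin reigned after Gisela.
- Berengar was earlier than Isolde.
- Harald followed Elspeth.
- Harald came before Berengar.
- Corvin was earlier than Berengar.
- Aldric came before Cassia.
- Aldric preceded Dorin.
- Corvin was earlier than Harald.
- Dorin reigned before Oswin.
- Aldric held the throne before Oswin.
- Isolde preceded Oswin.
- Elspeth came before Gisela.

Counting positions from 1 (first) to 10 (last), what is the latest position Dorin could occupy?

Dorin must come before Oswin — 1 ruler forced after them.
Everything else can be placed before Dorin in some valid order, so Dorin can sit as late as position 10 − 1 = 9.

9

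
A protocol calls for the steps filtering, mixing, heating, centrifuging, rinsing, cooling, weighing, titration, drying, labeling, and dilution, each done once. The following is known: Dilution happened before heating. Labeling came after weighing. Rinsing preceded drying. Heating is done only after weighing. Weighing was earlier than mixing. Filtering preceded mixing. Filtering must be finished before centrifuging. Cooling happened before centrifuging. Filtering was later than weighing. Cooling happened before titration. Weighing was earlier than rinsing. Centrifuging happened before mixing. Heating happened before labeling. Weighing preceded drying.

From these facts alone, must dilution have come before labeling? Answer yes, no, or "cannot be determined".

Chain the constraints: dilution → heating → labeling. Each link is directly stated, so dilution comes before labeling.

yes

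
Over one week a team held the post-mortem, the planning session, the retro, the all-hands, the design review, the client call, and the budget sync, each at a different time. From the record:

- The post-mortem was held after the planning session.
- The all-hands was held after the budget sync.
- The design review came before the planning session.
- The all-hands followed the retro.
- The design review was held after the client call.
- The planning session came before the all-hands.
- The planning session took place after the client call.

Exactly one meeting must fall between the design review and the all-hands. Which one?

the planning session

Tracing the constraints gives the design review → the planning session → the all-hands, so the planning session sits after the design review and before the all-hands.
No other meeting is forced both after the design review and before the all-hands.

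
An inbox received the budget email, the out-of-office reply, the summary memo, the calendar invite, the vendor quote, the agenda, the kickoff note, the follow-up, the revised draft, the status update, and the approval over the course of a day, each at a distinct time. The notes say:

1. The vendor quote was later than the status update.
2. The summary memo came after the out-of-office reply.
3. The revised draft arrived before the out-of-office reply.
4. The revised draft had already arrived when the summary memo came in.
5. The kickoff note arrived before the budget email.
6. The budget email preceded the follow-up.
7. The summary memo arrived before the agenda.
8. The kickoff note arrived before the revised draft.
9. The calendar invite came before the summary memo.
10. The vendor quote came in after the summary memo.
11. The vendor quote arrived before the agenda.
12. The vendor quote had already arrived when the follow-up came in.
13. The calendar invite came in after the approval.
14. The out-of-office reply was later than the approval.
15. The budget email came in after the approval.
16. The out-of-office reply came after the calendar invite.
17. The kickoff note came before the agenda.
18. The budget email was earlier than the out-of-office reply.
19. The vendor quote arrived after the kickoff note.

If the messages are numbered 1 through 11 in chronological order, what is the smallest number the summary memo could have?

7

The approval, the budget email, the calendar invite, the kickoff note, the out-of-office reply, and the revised draft must all come before the summary memo — 6 forced predecessors.
Nothing else is forced ahead of the summary memo, so its earliest slot is position 6 + 1 = 7.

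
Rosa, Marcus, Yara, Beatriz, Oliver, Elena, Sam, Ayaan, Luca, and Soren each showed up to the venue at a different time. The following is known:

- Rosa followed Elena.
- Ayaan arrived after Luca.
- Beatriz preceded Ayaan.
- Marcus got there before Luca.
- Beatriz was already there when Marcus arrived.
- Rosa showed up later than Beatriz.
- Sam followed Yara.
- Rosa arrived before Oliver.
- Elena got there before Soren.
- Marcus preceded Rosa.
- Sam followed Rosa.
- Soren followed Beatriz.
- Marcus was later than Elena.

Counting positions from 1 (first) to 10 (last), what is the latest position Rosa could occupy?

Rosa must come before Oliver and Sam — 2 guests forced after them.
Everything else can be placed before Rosa in some valid order, so Rosa can sit as late as position 10 − 2 = 8.

8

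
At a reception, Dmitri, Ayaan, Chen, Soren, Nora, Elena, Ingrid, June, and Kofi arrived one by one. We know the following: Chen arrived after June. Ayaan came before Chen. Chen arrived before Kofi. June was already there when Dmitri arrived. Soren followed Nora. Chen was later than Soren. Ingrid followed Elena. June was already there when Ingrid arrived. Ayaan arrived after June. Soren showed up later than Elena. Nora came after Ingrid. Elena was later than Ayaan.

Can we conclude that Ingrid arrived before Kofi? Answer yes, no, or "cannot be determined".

Chain the constraints: Ingrid → Nora → Soren → Chen → Kofi. Each link is directly stated, so Ingrid comes before Kofi.

yes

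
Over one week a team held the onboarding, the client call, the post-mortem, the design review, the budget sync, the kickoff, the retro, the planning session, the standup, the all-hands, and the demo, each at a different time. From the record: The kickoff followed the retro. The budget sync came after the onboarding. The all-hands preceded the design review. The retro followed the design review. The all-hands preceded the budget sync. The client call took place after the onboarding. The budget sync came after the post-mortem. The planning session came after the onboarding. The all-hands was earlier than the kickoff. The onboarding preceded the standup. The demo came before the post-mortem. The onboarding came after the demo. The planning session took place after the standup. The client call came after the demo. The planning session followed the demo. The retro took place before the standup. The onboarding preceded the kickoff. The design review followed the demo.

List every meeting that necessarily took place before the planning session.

Directly stated before the planning session: the demo, the onboarding, and the standup.
The all-hands reaches the planning session via the all-hands → the design review → the retro → the standup → the planning session.
The design review reaches the planning session via the design review → the retro → the standup → the planning session.
The retro reaches the planning session via the retro → the standup → the planning session.
No chain forces the post-mortem (or any of the others) ahead of the planning session.

the all-hands, the demo, the design review, the onboarding, the retro, the standup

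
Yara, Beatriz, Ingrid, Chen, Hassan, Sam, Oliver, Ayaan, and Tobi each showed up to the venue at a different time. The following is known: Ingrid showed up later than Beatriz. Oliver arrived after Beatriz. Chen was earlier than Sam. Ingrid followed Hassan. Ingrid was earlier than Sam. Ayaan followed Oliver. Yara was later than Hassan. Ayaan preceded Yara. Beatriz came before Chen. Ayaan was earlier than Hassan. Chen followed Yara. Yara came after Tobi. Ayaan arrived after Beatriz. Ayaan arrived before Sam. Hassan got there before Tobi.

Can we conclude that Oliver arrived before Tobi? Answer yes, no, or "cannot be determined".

Chain the constraints: Oliver → Ayaan → Hassan → Tobi. Each link is directly stated, so Oliver comes before Tobi.

yes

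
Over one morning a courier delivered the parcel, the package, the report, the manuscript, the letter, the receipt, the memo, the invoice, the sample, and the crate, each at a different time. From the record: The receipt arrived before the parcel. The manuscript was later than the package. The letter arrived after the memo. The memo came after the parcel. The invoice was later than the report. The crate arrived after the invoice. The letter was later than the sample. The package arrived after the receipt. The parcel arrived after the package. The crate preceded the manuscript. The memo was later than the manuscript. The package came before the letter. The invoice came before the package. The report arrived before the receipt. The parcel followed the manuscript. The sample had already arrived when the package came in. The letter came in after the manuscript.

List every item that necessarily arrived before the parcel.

Directly stated before the parcel: the manuscript, the package, and the receipt.
The crate reaches the parcel via the crate → the manuscript → the parcel.
The invoice reaches the parcel via the invoice → the package → the parcel.
The report reaches the parcel via the report → the receipt → the parcel.
Likewise the sample reaches the parcel by chaining the stated constraints.
No chain forces the letter (or any of the others) ahead of the parcel.

the crate, the invoice, the manuscript, the package, the receipt, the report, the sample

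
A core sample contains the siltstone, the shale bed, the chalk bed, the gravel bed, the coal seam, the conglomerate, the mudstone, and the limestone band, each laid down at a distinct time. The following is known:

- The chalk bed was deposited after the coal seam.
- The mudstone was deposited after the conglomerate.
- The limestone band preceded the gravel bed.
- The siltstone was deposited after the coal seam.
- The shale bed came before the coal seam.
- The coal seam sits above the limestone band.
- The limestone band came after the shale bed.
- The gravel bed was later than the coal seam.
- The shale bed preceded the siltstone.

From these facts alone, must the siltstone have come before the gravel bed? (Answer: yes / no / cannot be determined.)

cannot be determined

No chain of stated constraints runs from the siltstone to the gravel bed, and none runs from the gravel bed to the siltstone either.
So the relative order of the siltstone and the gravel bed is not fixed by the given facts.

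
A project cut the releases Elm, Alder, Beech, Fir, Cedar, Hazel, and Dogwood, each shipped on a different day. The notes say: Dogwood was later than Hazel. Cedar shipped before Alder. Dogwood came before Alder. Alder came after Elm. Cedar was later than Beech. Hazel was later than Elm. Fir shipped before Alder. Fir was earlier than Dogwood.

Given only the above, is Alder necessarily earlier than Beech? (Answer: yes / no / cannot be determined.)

Tracing the constraints gives Beech → Cedar → Alder, so Beech must come before Alder.
That means Alder cannot be before Beech.

no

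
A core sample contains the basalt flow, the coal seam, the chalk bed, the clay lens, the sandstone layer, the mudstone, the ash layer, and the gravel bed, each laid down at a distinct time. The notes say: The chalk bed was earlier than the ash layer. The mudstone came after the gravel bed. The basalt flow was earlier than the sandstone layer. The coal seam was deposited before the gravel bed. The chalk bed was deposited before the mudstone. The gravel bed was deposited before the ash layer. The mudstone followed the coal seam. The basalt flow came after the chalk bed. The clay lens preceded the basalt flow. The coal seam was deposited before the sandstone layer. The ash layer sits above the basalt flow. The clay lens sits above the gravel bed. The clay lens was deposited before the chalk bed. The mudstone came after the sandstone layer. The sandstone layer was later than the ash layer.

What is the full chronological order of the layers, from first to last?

the coal seam, the gravel bed, the clay lens, the chalk bed, the basalt flow, the ash layer, the sandstone layer, the mudstone

The constraints fix every adjacent pair, so only one ordering works:
the coal seam → the gravel bed → the clay lens → the chalk bed → the basalt flow → the ash layer → the sandstone layer → the mudstone.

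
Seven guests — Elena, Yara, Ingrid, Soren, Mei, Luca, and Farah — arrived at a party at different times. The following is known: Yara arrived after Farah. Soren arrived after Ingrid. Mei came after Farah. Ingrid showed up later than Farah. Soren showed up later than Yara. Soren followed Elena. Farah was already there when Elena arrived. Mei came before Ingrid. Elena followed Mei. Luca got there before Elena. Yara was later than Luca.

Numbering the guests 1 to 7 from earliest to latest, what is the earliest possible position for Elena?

4

Farah, Luca, and Mei must all come before Elena — 3 forced predecessors.
Nothing else is forced ahead of Elena, so their earliest slot is position 3 + 1 = 4.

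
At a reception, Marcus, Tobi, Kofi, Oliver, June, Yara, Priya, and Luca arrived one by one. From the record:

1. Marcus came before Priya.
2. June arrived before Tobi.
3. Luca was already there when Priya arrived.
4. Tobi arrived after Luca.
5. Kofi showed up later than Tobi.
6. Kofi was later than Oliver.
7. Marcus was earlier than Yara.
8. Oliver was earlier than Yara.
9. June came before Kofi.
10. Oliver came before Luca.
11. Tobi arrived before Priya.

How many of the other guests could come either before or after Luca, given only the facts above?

3

Forced before Luca: Oliver; forced after Luca: Kofi, Priya, and Tobi.
That leaves June, Marcus, and Yara with no forced order relative to Luca — 3.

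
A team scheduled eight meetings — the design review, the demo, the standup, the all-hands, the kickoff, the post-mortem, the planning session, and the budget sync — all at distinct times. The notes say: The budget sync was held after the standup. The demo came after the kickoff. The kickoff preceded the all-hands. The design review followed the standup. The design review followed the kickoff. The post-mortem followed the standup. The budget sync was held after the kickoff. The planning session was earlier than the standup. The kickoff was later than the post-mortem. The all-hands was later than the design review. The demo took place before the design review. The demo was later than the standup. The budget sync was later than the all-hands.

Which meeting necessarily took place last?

Every other meeting has a chain of constraints placing it before the budget sync, so the budget sync is last.

the budget sync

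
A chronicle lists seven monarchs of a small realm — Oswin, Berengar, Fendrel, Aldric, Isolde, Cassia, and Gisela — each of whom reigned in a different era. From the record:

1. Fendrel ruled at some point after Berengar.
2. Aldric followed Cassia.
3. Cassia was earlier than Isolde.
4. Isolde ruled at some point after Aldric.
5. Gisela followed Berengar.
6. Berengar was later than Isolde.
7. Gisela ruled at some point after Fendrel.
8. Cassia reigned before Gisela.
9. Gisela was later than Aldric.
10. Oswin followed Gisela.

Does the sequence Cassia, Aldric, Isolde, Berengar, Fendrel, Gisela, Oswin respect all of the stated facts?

Check each stated constraint against the proposed order — e.g. Aldric is ahead of Gisela; Cassia is ahead of Gisela. Every pair is in the required order; nothing is violated.

yes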